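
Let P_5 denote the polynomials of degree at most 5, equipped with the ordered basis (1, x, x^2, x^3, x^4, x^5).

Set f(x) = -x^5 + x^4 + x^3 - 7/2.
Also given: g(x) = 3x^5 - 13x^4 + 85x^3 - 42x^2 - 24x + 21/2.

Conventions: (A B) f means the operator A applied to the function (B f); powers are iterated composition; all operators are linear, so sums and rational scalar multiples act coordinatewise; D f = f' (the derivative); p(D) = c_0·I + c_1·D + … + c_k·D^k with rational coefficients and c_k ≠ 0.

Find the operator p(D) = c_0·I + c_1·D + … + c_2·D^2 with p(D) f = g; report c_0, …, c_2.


c_0 = -3, c_1 = 2, c_2 = -4

D^0 f = -x^5 + x^4 + x^3 - 7/2
D^1 f = -5x^4 + 4x^3 + 3x^2
D^2 f = -20x^3 + 12x^2 + 6x
matching coefficients of g against c_0 f + c_1 Df + … from the top degree down determines the c_i
solution: c_0 = -3, c_1 = 2, c_2 = -4


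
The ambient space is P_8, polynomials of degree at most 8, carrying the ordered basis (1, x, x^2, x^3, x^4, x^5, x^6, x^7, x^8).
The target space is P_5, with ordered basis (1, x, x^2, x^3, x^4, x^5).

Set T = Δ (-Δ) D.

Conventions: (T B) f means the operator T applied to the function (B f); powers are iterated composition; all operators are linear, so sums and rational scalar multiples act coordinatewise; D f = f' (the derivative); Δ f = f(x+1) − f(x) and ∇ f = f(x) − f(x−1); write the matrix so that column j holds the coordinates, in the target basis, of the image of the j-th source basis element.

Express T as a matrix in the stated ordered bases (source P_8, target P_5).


the matrix is [[0, 0, 0, -6, -24, -70, -180, -434, -1008]; [0, 0, 0, 0, -24, -120, -420, -1260, -3472]; [0, 0, 0, 0, 0, -60, -360, -1470, -5040]; [0, 0, 0, 0, 0, 0, -120, -840, -3920]; [0, 0, 0, 0, 0, 0, 0, -210, -1680]; [0, 0, 0, 0, 0, 0, 0, 0, -336]] (rows listed top to bottom)

image of 1: 0
image of x: 0
image of x^2: 0
image of x^3: -6
image of x^4: -24x - 24
image of x^5: -60x^2 - 120x - 70
image of x^6: -120x^3 - 360x^2 - 420x - 180
image of x^7: -210x^4 - 840x^3 - 1470x^2 - 1260x - 434
image of x^8: -336x^5 - 1680x^4 - 3920x^3 - 5040x^2 - 3472x - 1008
each image's coordinates form column j of the matrix


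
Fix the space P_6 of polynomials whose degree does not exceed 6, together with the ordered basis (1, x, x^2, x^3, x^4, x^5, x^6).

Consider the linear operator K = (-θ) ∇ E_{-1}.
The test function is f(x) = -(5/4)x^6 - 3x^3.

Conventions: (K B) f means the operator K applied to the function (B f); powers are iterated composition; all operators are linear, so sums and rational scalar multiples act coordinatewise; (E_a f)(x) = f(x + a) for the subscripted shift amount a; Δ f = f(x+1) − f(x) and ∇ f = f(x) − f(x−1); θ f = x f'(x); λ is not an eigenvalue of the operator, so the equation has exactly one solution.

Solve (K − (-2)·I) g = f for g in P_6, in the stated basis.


the result is g(x) = -(5/8)x^6 - (75/8)x^5 - (75/2)x^4 + (513/8)x^3 + (1407/4)x^2 - (1347/8)x

write g with unknown coordinates in the stated basis and equate coefficients in (K − (-2)·I) g = f
solving from the highest basis element down gives g = -(5/8)x^6 - (75/8)x^5 - (75/2)x^4 + (513/8)x^3 + (1407/4)x^2 - (1347/8)x
check: K g = (75/4)x^5 + 75x^4 - (525/4)x^3 - (1407/2)x^2 + (1347/4)x
so K g − (-2)·g = -(5/4)x^6 - 3x^3 = f ✓


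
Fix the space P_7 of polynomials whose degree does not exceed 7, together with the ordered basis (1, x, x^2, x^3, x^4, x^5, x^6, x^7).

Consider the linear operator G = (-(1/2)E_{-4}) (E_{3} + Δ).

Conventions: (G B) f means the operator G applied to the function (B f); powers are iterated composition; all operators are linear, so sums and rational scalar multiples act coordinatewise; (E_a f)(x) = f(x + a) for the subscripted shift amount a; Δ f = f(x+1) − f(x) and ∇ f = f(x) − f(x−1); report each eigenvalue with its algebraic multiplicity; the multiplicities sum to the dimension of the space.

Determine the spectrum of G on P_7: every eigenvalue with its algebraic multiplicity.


image of 1: -1/2
image of x: -(1/2)x
image of x^2: -(1/2)x^2 + 3
image of x^3: -(1/2)x^3 + 9x - 18
image of x^4: -(1/2)x^4 + 18x^2 - 72x + 87
image of x^5: -(1/2)x^5 + 30x^3 - 180x^2 + 435x - 390
image of x^6: -(1/2)x^6 + 45x^4 - 360x^3 + 1305x^2 - 2340x + 1683
image of x^7: -(1/2)x^7 + 63x^5 - 630x^4 + 3045x^3 - 8190x^2 + 11781x - 7098
the matrix is upper triangular; its diagonal is (-1/2, -1/2, -1/2, -1/2, -1/2, -1/2, -1/2, -1/2)
for a triangular matrix the eigenvalues are the diagonal entries, with algebraic multiplicity their repetition count

λ = -1/2 (multiplicity 8)


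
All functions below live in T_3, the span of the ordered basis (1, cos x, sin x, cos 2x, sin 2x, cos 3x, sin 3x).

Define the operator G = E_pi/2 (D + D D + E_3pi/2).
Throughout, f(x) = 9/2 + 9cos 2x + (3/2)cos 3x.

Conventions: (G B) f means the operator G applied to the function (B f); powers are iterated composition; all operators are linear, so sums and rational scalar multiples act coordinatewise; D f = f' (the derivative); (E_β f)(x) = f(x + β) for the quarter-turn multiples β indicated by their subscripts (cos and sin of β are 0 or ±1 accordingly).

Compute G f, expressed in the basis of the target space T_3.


the result is g(x) = 9/2 + 45cos 2x + 18sin 2x + 6cos 3x - (27/2)sin 3x

D f = -18sin 2x - (9/2)sin 3x
D f = -18sin 2x - (9/2)sin 3x
D D f = -36cos 2x - (27/2)cos 3x
E_3pi/2 f = 9/2 - 9cos 2x - (3/2)sin 3x
(D + D D + E_3pi/2) f = 9/2 - 45cos 2x - 18sin 2x - (27/2)cos 3x - 6sin 3x
E_pi/2 (D + D D + E_3pi/2) f = 9/2 + 45cos 2x + 18sin 2x + 6cos 3x - (27/2)sin 3x


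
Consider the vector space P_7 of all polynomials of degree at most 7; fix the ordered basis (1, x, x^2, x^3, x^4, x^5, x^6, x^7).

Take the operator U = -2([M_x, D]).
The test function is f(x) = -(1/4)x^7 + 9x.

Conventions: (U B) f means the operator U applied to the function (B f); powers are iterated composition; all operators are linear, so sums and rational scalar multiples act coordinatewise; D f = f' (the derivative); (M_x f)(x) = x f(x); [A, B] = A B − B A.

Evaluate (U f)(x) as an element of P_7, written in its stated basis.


D f = -(7/4)x^6 + 9
M_x D f = -(7/4)x^7 + 9x
M_x f = -(1/4)x^8 + 9x^2
D M_x f = -2x^7 + 18x
[M_x, D] f = (1/4)x^7 - 9x
(-2([M_x, D])) f = -(1/2)x^7 + 18x

the image equals g(x) = -(1/2)x^7 + 18x


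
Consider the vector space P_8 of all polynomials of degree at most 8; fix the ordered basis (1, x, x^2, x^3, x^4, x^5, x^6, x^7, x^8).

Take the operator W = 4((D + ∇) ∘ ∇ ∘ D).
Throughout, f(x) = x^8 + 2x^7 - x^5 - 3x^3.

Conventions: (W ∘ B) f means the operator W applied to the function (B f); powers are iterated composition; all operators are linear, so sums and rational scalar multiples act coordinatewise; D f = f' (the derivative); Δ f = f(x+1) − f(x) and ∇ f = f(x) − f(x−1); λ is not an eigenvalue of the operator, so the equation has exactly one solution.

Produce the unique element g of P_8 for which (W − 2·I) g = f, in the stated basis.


the image equals g(x) = -(1/2)x^8 - x^7 - (1343/2)x^5 + 1680x^4 - (5037/2)x^3 - 159060x^2 + 402152x - 302162

write g with unknown coordinates in the stated basis and equate coefficients in (W − 2·I) g = f
solving from the highest basis element down gives g = -(1/2)x^8 - x^7 - (1343/2)x^5 + 1680x^4 - (5037/2)x^3 - 159060x^2 + 402152x - 302162
check: W g = -1344x^5 + 3360x^4 - 5040x^3 - 318120x^2 + 804304x - 604324
so W g − 2·g = x^8 + 2x^7 - x^5 - 3x^3 = f ✓


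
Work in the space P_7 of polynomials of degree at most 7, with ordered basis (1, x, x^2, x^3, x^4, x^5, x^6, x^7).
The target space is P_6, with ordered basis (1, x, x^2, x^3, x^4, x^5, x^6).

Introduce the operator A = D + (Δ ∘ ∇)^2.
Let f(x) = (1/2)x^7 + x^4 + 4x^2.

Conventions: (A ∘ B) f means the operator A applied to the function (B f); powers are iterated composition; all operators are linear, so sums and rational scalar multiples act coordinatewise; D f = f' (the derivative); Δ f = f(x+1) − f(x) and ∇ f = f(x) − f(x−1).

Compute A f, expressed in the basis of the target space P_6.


D f = (7/2)x^6 + 4x^3 + 8x
∇ f = (7/2)x^6 - (21/2)x^5 + (35/2)x^4 - (27/2)x^3 + (9/2)x^2 + (17/2)x - 9/2
Δ ∇ f = 21x^5 + 35x^3 + 12x^2 + 7x + 10
∇ (Δ ∘ ∇) f = 105x^4 - 210x^3 + 315x^2 - 186x + 51
Δ ∇ (Δ ∘ ∇) f = 420x^3 + 420x + 24
(D + (Δ ∘ ∇)^2) f = (7/2)x^6 + 424x^3 + 428x + 24

g(x) = (7/2)x^6 + 424x^3 + 428x + 24


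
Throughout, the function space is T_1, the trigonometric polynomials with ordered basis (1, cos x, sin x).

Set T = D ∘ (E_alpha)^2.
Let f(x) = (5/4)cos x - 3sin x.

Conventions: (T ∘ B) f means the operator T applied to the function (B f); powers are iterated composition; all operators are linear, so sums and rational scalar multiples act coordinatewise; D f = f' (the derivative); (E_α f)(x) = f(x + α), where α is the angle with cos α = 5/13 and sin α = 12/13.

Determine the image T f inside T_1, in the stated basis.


E_alpha f = -(119/52)cos x - (30/13)sin x
E_alpha E_alpha f = -(2035/676)cos x + (207/169)sin x
D (E_alpha)^2 f = (207/169)cos x + (2035/676)sin x

the image equals g(x) = (207/169)cos x + (2035/676)sin x


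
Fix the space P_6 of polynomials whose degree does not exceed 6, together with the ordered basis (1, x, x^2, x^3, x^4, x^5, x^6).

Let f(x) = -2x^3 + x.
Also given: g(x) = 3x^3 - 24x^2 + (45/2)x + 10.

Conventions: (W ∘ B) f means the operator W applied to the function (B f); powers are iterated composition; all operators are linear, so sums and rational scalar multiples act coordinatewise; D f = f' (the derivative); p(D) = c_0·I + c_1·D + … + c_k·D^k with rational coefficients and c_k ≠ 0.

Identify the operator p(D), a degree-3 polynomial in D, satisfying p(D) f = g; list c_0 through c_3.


D^0 f = -2x^3 + x
D^1 f = -6x^2 + 1
D^2 f = -12x
D^3 f = -12
matching coefficients of g against c_0 f + c_1 Df + … from the top degree down determines the c_i
solution: c_0 = -3/2, c_1 = 4, c_2 = -2, c_3 = -1/2

p(D) = -(3/2)·I + 4·D − 2·D^2 − (1/2)·D^3, i.e. c_0 = -3/2, c_1 = 4, c_2 = -2, c_3 = -1/2


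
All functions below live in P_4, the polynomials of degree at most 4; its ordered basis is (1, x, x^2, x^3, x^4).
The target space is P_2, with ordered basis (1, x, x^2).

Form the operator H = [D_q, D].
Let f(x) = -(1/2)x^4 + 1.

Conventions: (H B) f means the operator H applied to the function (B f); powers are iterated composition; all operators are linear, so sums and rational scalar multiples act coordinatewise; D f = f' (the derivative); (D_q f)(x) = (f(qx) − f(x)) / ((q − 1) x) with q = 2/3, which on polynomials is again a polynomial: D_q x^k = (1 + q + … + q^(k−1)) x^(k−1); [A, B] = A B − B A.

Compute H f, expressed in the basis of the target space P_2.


g(x) = -(11/18)x^2

D f = -2x^3
D_q D f = -(38/9)x^2
D_q f = -(65/54)x^3
D D_q f = -(65/18)x^2
[D_q, D] f = -(11/18)x^2


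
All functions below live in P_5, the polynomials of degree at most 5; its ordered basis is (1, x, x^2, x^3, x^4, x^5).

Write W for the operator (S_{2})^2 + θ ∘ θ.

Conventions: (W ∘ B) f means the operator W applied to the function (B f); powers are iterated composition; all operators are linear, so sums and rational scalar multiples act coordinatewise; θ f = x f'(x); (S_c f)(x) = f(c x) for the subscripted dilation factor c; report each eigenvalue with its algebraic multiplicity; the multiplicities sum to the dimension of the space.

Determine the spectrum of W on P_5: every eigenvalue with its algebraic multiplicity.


image of 1: 1
image of x: 5x
image of x^2: 20x^2
image of x^3: 73x^3
image of x^4: 272x^4
image of x^5: 1049x^5
the matrix is upper triangular; its diagonal is (1, 5, 20, 73, 272, 1049)
for a triangular matrix the eigenvalues are the diagonal entries, with algebraic multiplicity their repetition count

λ = 1 (multiplicity 1), λ = 5 (multiplicity 1), λ = 20 (multiplicity 1), λ = 73 (multiplicity 1), λ = 272 (multiplicity 1), λ = 1049 (multiplicity 1)


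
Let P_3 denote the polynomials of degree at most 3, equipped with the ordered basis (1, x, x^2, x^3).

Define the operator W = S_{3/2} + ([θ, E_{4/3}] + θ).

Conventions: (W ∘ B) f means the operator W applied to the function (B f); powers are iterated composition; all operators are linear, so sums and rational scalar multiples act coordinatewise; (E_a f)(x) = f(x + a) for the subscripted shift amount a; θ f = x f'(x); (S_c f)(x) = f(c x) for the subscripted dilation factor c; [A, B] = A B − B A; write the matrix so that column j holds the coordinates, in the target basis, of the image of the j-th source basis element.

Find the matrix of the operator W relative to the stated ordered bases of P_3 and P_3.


image of 1: 1
image of x: (5/2)x - 4/3
image of x^2: (17/4)x^2 - (8/3)x - 32/9
image of x^3: (51/8)x^3 - 4x^2 - (32/3)x - 64/9
each image's coordinates form column j of the matrix

the matrix is [[1, -4/3, -32/9, -64/9]; [0, 5/2, -8/3, -32/3]; [0, 0, 17/4, -4]; [0, 0, 0, 51/8]] (rows listed top to bottom)


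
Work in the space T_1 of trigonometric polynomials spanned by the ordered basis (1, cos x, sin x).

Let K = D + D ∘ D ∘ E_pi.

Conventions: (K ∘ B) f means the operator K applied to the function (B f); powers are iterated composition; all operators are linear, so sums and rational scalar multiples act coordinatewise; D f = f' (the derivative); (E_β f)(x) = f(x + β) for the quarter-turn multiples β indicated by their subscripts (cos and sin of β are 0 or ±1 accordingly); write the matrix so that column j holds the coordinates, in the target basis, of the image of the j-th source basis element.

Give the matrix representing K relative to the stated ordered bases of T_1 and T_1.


image of 1: 0
image of cos x: cos x - sin x
image of sin x: cos x + sin x
each image's coordinates form column j of the matrix

the matrix is [[0, 0, 0]; [0, 1, 1]; [0, -1, 1]] (rows listed top to bottom)


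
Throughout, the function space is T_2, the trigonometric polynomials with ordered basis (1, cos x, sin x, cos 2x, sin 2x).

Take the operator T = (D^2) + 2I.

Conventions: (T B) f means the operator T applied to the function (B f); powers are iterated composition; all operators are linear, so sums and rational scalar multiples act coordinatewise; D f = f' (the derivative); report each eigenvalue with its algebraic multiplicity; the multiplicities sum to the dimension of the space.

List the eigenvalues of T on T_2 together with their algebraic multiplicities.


image of 1: 2
image of cos x: cos x
image of sin x: sin x
image of cos 2x: -2cos 2x
image of sin 2x: -2sin 2x
the matrix is diagonal; its diagonal is (2, 1, 1, -2, -2)
for a triangular matrix the eigenvalues are the diagonal entries, with algebraic multiplicity their repetition count

λ = -2 (multiplicity 2), λ = 1 (multiplicity 2), λ = 2 (multiplicity 1)


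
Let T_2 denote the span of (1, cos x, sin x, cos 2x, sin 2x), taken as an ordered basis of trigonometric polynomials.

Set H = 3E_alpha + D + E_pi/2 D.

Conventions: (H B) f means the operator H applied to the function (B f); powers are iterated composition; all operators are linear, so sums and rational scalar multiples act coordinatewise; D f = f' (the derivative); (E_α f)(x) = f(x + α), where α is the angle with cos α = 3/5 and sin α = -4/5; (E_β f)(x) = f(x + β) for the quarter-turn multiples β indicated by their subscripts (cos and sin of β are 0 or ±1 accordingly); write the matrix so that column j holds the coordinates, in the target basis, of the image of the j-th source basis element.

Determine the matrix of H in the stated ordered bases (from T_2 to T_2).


the matrix is [[3, 0, 0, 0, 0]; [0, 4/5, -7/5, 0, 0]; [0, 7/5, 4/5, 0, 0]; [0, 0, 0, -21/25, -72/25]; [0, 0, 0, 72/25, -21/25]] (rows listed top to bottom)

image of 1: 3
image of cos x: (4/5)cos x + (7/5)sin x
image of sin x: -(7/5)cos x + (4/5)sin x
image of cos 2x: -(21/25)cos 2x + (72/25)sin 2x
image of sin 2x: -(72/25)cos 2x - (21/25)sin 2x
each image's coordinates form column j of the matrix


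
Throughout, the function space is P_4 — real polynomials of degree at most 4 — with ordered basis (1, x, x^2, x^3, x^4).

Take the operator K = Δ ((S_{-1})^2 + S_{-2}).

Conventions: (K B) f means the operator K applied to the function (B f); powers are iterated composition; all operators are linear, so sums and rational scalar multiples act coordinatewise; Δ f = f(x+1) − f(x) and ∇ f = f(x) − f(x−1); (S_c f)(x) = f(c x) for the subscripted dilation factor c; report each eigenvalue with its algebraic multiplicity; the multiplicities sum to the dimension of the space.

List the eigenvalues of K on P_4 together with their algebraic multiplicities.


image of 1: 0
image of x: -1
image of x^2: 10x + 5
image of x^3: -21x^2 - 21x - 7
image of x^4: 68x^3 + 102x^2 + 68x + 17
the matrix is upper triangular; its diagonal is (0, 0, 0, 0, 0)
for a triangular matrix the eigenvalues are the diagonal entries, with algebraic multiplicity their repetition count

λ = 0 (multiplicity 5)


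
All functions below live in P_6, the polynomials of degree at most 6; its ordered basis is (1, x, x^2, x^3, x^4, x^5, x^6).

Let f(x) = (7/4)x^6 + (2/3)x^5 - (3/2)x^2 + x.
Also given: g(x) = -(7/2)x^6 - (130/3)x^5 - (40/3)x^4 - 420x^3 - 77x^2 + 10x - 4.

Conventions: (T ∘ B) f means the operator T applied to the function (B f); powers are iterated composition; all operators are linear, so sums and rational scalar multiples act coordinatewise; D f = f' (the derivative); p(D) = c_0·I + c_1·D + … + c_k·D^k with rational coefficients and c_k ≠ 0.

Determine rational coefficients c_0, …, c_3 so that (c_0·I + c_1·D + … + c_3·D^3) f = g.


p(D) = -2·I − 4·D − 2·D^3, i.e. c_0 = -2, c_1 = -4, c_2 = 0, c_3 = -2

D^0 f = (7/4)x^6 + (2/3)x^5 - (3/2)x^2 + x
D^1 f = (21/2)x^5 + (10/3)x^4 - 3x + 1
D^2 f = (105/2)x^4 + (40/3)x^3 - 3
D^3 f = 210x^3 + 40x^2
matching coefficients of g against c_0 f + c_1 Df + … from the top degree down determines the c_i
solution: c_0 = -2, c_1 = -4, c_2 = 0, c_3 = -2


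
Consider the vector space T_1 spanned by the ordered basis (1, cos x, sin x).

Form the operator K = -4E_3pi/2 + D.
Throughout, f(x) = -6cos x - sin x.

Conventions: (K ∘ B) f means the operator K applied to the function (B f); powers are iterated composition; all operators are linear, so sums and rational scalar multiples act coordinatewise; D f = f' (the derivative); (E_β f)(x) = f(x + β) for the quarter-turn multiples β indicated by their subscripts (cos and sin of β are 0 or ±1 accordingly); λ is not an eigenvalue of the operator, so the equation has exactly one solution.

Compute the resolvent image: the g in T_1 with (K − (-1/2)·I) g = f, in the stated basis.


write g with unknown coordinates in the stated basis and equate coefficients in (K − (-1/2)·I) g = f
solving from the highest basis element down gives g = (8/101)cos x - (122/101)sin x
check: K g = -(610/101)cos x - (40/101)sin x
so K g − (-1/2)·g = -6cos x - sin x = f ✓

g(x) = (8/101)cos x - (122/101)sin x


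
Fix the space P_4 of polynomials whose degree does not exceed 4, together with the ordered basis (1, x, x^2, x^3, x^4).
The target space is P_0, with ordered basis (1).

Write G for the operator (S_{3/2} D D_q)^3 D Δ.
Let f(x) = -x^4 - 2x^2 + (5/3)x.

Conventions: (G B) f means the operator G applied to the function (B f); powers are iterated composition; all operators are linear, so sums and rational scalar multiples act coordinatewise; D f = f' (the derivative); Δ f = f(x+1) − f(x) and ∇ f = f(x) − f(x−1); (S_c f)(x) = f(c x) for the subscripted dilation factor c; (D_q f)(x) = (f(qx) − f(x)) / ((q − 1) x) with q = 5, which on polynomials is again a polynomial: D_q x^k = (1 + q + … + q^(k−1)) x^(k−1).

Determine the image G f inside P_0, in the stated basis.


Δ f = -4x^3 - 6x^2 - 8x - 4/3
D Δ f = -12x^2 - 12x - 8
D_q (D Δ) f = -72x - 12
D D_q (D Δ) f = -72
S_{3/2} D D_q (D Δ) f = -72
D_q (S_{3/2} D D_q) (D Δ) f = 0
D D_q (S_{3/2} D D_q) (D Δ) f = 0
S_{3/2} D D_q (S_{3/2} D D_q) (D Δ) f = 0
D_q (S_{3/2} D D_q) (S_{3/2} D D_q) (D Δ) f = 0
D D_q (S_{3/2} D D_q) (S_{3/2} D D_q) (D Δ) f = 0
S_{3/2} D D_q (S_{3/2} D D_q) (S_{3/2} D D_q) (D Δ) f = 0

the result is g(x) = 0


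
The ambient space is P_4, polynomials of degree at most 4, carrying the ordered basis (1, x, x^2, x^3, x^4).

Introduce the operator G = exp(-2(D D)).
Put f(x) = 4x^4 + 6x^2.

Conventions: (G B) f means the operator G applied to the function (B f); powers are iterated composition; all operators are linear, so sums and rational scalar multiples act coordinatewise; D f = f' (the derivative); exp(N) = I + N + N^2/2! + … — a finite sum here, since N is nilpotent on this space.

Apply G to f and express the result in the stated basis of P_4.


order-1 term: -96x^2 - 24
order-2 term: 192
the series for exp(-2(D D)) f terminates at order 2
exp(-2(D D)) f = 4x^4 - 90x^2 + 168

g(x) = 4x^4 - 90x^2 + 168


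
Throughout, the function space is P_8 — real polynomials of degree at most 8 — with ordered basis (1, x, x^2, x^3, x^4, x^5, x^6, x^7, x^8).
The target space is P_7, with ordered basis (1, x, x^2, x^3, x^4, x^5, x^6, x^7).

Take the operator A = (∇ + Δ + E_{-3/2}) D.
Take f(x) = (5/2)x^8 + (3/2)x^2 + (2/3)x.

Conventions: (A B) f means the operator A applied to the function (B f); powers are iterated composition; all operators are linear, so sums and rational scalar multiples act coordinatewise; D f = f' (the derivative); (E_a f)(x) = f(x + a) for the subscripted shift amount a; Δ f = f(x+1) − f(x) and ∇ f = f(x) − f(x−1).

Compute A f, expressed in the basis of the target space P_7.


g(x) = 20x^7 + 70x^6 + 945x^5 - (1925/2)x^4 + (14175/4)x^3 - (18795/8)x^2 + (25563/16)x - 28757/96

D f = 20x^7 + 3x + 2/3
∇ D f = 140x^6 - 420x^5 + 700x^4 - 700x^3 + 420x^2 - 140x + 23
Δ D f = 140x^6 + 420x^5 + 700x^4 + 700x^3 + 420x^2 + 140x + 23
E_{-3/2} D f = 20x^7 - 210x^6 + 945x^5 - (4725/2)x^4 + (14175/4)x^3 - (25515/8)x^2 + (25563/16)x - 33173/96
(∇ + Δ + E_{-3/2}) D f = 20x^7 + 70x^6 + 945x^5 - (1925/2)x^4 + (14175/4)x^3 - (18795/8)x^2 + (25563/16)x - 28757/96


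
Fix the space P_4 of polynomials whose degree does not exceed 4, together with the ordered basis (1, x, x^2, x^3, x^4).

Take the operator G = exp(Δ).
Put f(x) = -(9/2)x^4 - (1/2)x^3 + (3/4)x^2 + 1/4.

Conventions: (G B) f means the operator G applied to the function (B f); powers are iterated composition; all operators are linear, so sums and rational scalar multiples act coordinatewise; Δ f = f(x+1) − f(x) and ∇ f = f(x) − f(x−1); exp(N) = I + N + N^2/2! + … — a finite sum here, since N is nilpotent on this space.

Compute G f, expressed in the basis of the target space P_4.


order-1 term: -18x^3 - (57/2)x^2 - 18x - 17/4
order-2 term: -27x^2 - (111/2)x - 129/4
order-3 term: -18x - 55/2
order-4 term: -9/2
the series for exp(Δ) f terminates at order 4
exp(Δ) f = -(9/2)x^4 - (37/2)x^3 - (219/4)x^2 - (183/2)x - 273/4

g(x) = -(9/2)x^4 - (37/2)x^3 - (219/4)x^2 - (183/2)x - 273/4


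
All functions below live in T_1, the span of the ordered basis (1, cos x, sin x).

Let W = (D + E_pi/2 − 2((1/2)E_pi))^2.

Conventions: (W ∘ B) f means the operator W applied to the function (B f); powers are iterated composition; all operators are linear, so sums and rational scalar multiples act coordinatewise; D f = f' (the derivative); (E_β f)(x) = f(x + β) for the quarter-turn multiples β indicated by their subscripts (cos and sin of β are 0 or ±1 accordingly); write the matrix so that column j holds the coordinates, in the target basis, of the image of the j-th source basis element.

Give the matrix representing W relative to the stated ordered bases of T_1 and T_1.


the matrix is [[0, 0, 0]; [0, -3, 4]; [0, -4, -3]] (rows listed top to bottom)

image of 1: 0
image of cos x: -3cos x - 4sin x
image of sin x: 4cos x - 3sin x
each image's coordinates form column j of the matrix


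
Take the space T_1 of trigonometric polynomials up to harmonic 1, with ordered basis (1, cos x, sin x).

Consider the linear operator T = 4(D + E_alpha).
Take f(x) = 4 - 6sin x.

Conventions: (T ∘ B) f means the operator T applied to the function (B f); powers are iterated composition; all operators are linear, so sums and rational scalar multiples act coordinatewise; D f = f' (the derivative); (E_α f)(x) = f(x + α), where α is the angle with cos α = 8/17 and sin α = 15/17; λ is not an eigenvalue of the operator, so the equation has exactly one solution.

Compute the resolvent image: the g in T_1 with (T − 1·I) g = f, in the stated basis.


write g with unknown coordinates in the stated basis and equate coefficients in (T − 1·I) g = f
solving from the highest basis element down gives g = 4/3 + (768/977)cos x - (90/977)sin x
check: T g = 16/3 + (768/977)cos x - (5952/977)sin x
so T g − 1·g = 4 - 6sin x = f ✓

the result is g(x) = 4/3 + (768/977)cos x - (90/977)sin x


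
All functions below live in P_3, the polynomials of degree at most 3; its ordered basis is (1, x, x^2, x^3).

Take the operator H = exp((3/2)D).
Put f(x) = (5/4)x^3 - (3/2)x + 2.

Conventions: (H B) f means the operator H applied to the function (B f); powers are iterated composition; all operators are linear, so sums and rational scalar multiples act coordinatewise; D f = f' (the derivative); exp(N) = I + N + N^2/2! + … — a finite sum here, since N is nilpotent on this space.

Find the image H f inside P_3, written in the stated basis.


the image equals g(x) = (5/4)x^3 + (45/8)x^2 + (111/16)x + 127/32

order-1 term: (45/8)x^2 - 9/4
order-2 term: (135/16)x
order-3 term: 135/32
the series for exp((3/2)D) f terminates at order 3
exp((3/2)D) f = (5/4)x^3 + (45/8)x^2 + (111/16)x + 127/32


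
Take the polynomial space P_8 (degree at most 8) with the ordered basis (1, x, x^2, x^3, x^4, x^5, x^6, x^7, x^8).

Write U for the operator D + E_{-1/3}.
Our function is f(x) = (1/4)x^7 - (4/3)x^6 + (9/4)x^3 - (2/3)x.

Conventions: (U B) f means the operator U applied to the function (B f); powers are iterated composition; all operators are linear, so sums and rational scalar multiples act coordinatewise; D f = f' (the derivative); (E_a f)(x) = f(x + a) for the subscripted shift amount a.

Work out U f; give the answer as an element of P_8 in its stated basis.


D f = (7/4)x^6 - 8x^5 + (27/4)x^2 - 2/3
E_{-1/3} f = (1/4)x^7 - (23/12)x^6 + (13/4)x^5 - (275/108)x^4 + (271/81)x^3 - (68/27)x^2 + (173/1458)x + 599/4374
(D + E_{-1/3}) f = (1/4)x^7 - (1/6)x^6 - (19/4)x^5 - (275/108)x^4 + (271/81)x^3 + (457/108)x^2 + (173/1458)x - 2317/4374

g(x) = (1/4)x^7 - (1/6)x^6 - (19/4)x^5 - (275/108)x^4 + (271/81)x^3 + (457/108)x^2 + (173/1458)x - 2317/4374


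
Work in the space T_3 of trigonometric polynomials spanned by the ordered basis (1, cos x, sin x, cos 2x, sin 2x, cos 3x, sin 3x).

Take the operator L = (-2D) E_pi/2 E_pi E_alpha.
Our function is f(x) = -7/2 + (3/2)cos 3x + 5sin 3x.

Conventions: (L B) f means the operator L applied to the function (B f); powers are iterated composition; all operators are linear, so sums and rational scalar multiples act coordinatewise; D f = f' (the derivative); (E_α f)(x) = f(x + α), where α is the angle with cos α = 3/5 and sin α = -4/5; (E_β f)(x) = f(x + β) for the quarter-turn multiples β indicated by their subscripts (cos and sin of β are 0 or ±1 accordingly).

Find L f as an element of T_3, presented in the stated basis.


E_alpha f = -7/2 - (791/250)cos 3x - (519/125)sin 3x
E_pi E_alpha f = -7/2 + (791/250)cos 3x + (519/125)sin 3x
E_pi/2 E_pi E_alpha f = -7/2 - (519/125)cos 3x + (791/250)sin 3x
D (E_pi/2 E_pi E_alpha) f = (2373/250)cos 3x + (1557/125)sin 3x
(-2D) (E_pi/2 E_pi E_alpha) f = -(2373/125)cos 3x - (3114/125)sin 3x

g(x) = -(2373/125)cos 3x - (3114/125)sin 3x


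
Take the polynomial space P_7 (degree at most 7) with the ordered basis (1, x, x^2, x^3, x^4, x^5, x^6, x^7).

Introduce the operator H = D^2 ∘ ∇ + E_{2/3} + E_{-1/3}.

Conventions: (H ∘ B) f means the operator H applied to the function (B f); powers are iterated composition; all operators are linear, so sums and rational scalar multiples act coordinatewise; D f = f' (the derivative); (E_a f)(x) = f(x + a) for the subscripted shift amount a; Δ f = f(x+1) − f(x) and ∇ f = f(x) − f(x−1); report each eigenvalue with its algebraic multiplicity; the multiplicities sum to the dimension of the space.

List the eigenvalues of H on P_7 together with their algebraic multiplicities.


λ = 2 (multiplicity 8)

image of 1: 2
image of x: 2x + 1/3
image of x^2: 2x^2 + (2/3)x + 5/9
image of x^3: 2x^3 + x^2 + (5/3)x + 169/27
image of x^4: 2x^4 + (4/3)x^3 + (10/3)x^2 + (676/27)x - 955/81
image of x^5: 2x^5 + (5/3)x^4 + (50/9)x^3 + (1690/27)x^2 - (4775/81)x + 4891/243
image of x^6: 2x^6 + 2x^5 + (25/3)x^4 + (3380/27)x^3 - (4775/27)x^2 + (9782/81)x - 21805/729
image of x^7: 2x^7 + (7/3)x^6 + (35/3)x^5 + (5915/27)x^4 - (33425/81)x^3 + (34237/81)x^2 - (152635/729)x + 91981/2187
the matrix is upper triangular; its diagonal is (2, 2, 2, 2, 2, 2, 2, 2)
for a triangular matrix the eigenvalues are the diagonal entries, with algebraic multiplicity their repetition count


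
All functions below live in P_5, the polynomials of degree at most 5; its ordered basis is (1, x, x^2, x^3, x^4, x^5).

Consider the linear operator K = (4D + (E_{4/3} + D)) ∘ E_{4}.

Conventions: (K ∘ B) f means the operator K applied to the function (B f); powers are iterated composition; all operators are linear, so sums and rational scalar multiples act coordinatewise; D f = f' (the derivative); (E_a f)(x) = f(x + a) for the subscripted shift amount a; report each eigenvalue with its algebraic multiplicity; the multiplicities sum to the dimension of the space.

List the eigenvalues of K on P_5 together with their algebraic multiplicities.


image of 1: 1
image of x: x + 31/3
image of x^2: x^2 + (62/3)x + 616/9
image of x^3: x^3 + 31x^2 + (616/3)x + 10576/27
image of x^4: x^4 + (124/3)x^3 + (1232/3)x^2 + (42304/27)x + 169216/81
image of x^5: x^5 + (155/3)x^4 + (6160/9)x^3 + (105760/27)x^2 + (846080/81)x + 2603776/243
the matrix is upper triangular; its diagonal is (1, 1, 1, 1, 1, 1)
for a triangular matrix the eigenvalues are the diagonal entries, with algebraic multiplicity their repetition count

λ = 1 (multiplicity 6)


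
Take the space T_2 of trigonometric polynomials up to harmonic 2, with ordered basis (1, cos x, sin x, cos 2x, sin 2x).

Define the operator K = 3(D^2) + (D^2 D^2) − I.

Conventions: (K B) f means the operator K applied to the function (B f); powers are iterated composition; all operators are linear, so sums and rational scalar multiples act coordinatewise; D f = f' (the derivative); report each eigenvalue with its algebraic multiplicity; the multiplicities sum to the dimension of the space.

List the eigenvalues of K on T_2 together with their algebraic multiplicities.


λ = -3 (multiplicity 2), λ = -1 (multiplicity 1), λ = 3 (multiplicity 2)

image of 1: -1
image of cos x: -3cos x
image of sin x: -3sin x
image of cos 2x: 3cos 2x
image of sin 2x: 3sin 2x
the matrix is diagonal; its diagonal is (-1, -3, -3, 3, 3)
for a triangular matrix the eigenvalues are the diagonal entries, with algebraic multiplicity their repetition count


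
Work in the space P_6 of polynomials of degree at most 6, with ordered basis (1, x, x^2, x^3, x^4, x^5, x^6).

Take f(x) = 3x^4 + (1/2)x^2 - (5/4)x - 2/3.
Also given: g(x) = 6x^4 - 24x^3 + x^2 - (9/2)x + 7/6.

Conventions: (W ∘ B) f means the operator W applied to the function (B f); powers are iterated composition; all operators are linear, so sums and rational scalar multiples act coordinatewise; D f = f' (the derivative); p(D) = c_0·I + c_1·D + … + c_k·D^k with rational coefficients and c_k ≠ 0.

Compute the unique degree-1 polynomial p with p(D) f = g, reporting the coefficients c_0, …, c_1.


D^0 f = 3x^4 + (1/2)x^2 - (5/4)x - 2/3
D^1 f = 12x^3 + x - 5/4
matching coefficients of g against c_0 f + c_1 Df + … from the top degree down determines the c_i
solution: c_0 = 2, c_1 = -2

p(D) = 2·I − 2·D, i.e. c_0 = 2, c_1 = -2


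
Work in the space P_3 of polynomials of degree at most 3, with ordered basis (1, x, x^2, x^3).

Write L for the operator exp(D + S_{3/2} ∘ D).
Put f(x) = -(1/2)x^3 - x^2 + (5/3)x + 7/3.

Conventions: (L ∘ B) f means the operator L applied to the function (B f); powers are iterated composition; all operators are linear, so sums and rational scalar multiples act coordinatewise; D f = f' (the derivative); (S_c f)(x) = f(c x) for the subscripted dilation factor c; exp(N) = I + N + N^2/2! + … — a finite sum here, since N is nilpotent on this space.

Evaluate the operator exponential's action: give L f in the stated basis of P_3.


g(x) = -(1/2)x^3 - (47/8)x^2 - (745/48)x - 179/24

order-1 term: -(39/8)x^2 - 5x + 10/3
order-2 term: -(195/16)x - 5
order-3 term: -65/8
the series for exp(D + S_{3/2} ∘ D) f terminates at order 3
exp(D + S_{3/2} ∘ D) f = -(1/2)x^3 - (47/8)x^2 - (745/48)x - 179/24


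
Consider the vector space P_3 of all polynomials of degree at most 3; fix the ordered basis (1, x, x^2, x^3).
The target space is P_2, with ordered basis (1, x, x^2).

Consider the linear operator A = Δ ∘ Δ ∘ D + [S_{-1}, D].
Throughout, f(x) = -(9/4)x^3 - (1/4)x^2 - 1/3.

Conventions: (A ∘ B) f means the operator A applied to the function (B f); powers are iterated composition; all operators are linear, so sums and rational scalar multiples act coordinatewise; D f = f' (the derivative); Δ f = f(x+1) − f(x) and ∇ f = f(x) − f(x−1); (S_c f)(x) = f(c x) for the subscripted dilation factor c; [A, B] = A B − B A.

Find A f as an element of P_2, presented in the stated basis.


the image equals g(x) = -(27/2)x^2 + x - 27/2

D f = -(27/4)x^2 - (1/2)x
Δ D f = -(27/2)x - 29/4
Δ Δ D f = -27/2
D f = -(27/4)x^2 - (1/2)x
S_{-1} D f = -(27/4)x^2 + (1/2)x
S_{-1} f = (9/4)x^3 - (1/4)x^2 - 1/3
D S_{-1} f = (27/4)x^2 - (1/2)x
[S_{-1}, D] f = -(27/2)x^2 + x
(Δ ∘ Δ ∘ D + [S_{-1}, D]) f = -(27/2)x^2 + x - 27/2


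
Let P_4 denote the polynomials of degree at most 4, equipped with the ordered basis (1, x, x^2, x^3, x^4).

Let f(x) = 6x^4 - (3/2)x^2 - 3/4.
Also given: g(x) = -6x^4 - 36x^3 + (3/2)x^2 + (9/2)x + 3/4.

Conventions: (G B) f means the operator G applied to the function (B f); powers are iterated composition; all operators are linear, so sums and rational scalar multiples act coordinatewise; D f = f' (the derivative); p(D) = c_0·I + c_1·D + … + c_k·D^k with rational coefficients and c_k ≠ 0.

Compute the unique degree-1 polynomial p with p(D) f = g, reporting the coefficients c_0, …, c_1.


c_0 = -1, c_1 = -3/2

D^0 f = 6x^4 - (3/2)x^2 - 3/4
D^1 f = 24x^3 - 3x
matching coefficients of g against c_0 f + c_1 Df + … from the top degree down determines the c_i
solution: c_0 = -1, c_1 = -3/2


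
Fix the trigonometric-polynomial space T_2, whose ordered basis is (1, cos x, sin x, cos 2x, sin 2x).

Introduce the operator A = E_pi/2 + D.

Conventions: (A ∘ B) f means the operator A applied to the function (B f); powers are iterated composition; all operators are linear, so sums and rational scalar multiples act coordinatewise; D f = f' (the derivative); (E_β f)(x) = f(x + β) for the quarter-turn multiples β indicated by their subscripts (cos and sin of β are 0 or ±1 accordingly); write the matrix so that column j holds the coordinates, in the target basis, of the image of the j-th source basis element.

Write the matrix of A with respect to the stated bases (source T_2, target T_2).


the matrix is [[1, 0, 0, 0, 0]; [0, 0, 2, 0, 0]; [0, -2, 0, 0, 0]; [0, 0, 0, -1, 2]; [0, 0, 0, -2, -1]] (rows listed top to bottom)

image of 1: 1
image of cos x: -2sin x
image of sin x: 2cos x
image of cos 2x: -cos 2x - 2sin 2x
image of sin 2x: 2cos 2x - sin 2x
each image's coordinates form column j of the matrix


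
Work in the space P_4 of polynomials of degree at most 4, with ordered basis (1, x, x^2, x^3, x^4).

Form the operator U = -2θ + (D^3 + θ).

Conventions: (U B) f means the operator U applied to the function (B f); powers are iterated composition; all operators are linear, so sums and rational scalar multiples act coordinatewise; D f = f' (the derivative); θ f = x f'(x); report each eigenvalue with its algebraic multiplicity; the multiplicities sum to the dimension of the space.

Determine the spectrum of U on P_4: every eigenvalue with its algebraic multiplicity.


λ = -4 (multiplicity 1), λ = -3 (multiplicity 1), λ = -2 (multiplicity 1), λ = -1 (multiplicity 1), λ = 0 (multiplicity 1)

image of 1: 0
image of x: -x
image of x^2: -2x^2
image of x^3: -3x^3 + 6
image of x^4: -4x^4 + 24x
the matrix is upper triangular; its diagonal is (0, -1, -2, -3, -4)
for a triangular matrix the eigenvalues are the diagonal entries, with algebraic multiplicity their repetition count


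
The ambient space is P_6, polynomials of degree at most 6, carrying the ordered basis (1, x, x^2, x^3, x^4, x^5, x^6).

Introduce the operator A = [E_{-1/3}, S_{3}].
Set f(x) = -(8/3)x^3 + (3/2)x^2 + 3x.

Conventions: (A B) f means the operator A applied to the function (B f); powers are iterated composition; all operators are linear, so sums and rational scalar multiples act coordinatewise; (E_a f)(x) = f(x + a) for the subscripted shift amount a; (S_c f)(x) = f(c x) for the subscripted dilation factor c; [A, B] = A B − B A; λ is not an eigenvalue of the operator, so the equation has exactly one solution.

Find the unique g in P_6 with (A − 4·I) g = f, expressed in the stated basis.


write g with unknown coordinates in the stated basis and equate coefficients in (A − 4·I) g = f
solving from the highest basis element down gives g = (2/3)x^3 - (27/8)x^2 + (95/24)x - 2035/1296
check: A g = -12x^2 + (113/6)x - 2035/324
so A g − 4·g = -(8/3)x^3 + (3/2)x^2 + 3x = f ✓

g(x) = (2/3)x^3 - (27/8)x^2 + (95/24)x - 2035/1296


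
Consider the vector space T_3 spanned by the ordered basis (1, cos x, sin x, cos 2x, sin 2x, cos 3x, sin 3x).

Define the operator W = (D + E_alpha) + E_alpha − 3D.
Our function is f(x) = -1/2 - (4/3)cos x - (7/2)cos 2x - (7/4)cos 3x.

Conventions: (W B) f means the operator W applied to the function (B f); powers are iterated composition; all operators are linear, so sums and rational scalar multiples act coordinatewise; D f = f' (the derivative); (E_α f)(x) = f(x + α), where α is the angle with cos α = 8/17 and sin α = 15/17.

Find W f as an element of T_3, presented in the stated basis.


D f = (4/3)sin x + 7sin 2x + (21/4)sin 3x
E_alpha f = -1/2 - (32/51)cos x + (20/17)sin x + (1127/578)cos 2x + (840/289)sin 2x + (8554/4913)cos 3x - (3465/19652)sin 3x
(D + E_alpha) f = -1/2 - (32/51)cos x + (128/51)sin x + (1127/578)cos 2x + (2863/289)sin 2x + (8554/4913)cos 3x + (24927/4913)sin 3x
E_alpha f = -1/2 - (32/51)cos x + (20/17)sin x + (1127/578)cos 2x + (840/289)sin 2x + (8554/4913)cos 3x - (3465/19652)sin 3x
D f = (4/3)sin x + 7sin 2x + (21/4)sin 3x
(-3D) f = -4sin x - 21sin 2x - (63/4)sin 3x
((D + E_alpha) + E_alpha − 3D) f = -1 - (64/51)cos x - (16/51)sin x + (1127/289)cos 2x - (2366/289)sin 2x + (17108/4913)cos 3x - (53319/4913)sin 3x

g(x) = -1 - (64/51)cos x - (16/51)sin x + (1127/289)cos 2x - (2366/289)sin 2x + (17108/4913)cos 3x - (53319/4913)sin 3x


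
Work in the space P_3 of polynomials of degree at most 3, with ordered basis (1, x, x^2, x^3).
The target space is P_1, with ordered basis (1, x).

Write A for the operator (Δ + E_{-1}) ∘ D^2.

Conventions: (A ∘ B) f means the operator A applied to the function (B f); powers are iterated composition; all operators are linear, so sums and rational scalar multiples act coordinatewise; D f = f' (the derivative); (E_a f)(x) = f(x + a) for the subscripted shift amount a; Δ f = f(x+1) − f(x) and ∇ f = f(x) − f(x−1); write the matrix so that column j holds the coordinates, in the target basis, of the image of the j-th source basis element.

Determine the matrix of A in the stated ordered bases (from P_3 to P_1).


image of 1: 0
image of x: 0
image of x^2: 2
image of x^3: 6x
each image's coordinates form column j of the matrix

the matrix is [[0, 0, 2, 0]; [0, 0, 0, 6]] (rows listed top to bottom)
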